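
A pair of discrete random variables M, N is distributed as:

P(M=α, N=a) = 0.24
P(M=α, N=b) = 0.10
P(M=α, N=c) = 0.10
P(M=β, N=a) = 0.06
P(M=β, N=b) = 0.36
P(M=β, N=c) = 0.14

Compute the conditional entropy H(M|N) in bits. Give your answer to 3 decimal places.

Chain rule: H(M|N) = H(M,N) − H(N).
Marginals: p(M) = (0.4400, 0.5600), p(N) = (0.3000, 0.4600, 0.2400).
H(M,N) = 2.3298 bits; H(N) = 1.5306 bits.
H(M|N) = 2.3298 − 1.5306 = 0.799 bits.

0.799 bits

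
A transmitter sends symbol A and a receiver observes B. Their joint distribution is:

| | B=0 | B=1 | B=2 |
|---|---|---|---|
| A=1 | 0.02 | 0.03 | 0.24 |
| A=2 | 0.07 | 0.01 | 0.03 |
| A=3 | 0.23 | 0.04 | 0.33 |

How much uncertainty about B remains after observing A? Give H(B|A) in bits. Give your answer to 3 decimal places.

Marginals: p(A) = (0.2900, 0.1100, 0.6000), p(B) = (0.3200, 0.0800, 0.6000).
H(B|A) = Σ p(A) · H(B|A=·).
  A=1: p=0.2900, H(B|A=1) = 0.8306
  A=2: p=0.1100, H(B|A=2) = 1.2407
  A=3: p=0.6000, H(B|A=3) = 1.2651
Weighted sum = 1.136 bits.

1.136 bits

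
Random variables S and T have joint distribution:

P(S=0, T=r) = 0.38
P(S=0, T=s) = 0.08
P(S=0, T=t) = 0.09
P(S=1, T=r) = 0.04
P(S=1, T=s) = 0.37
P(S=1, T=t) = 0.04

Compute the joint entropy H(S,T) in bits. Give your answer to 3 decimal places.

H(S,T) = −Σ p(x,y)·log₂ p(x,y) over all 6 cells.
  cell (0,r): −0.38·log₂0.38 = 0.5305
  cell (0,s): −0.08·log₂0.08 = 0.2915
  cell (0,t): −0.09·log₂0.09 = 0.3127
  cell (1,r): −0.04·log₂0.04 = 0.1858
  cell (1,s): −0.37·log₂0.37 = 0.5307
  cell (1,t): −0.04·log₂0.04 = 0.1858
Sum = 2.037 bits.

2.037 bits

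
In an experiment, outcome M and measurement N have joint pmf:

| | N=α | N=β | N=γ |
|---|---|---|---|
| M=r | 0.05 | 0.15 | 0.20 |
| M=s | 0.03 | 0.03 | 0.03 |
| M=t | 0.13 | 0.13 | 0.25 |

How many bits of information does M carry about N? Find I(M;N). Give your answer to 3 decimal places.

0.030 bits

Marginals: p(M) = (0.4000, 0.0900, 0.5100), p(N) = (0.2100, 0.3100, 0.4800).
I(M;N) = H(M) + H(N) − H(M,N).
H(M) = 1.3369, H(N) = 1.5049, H(M,N) = 2.8116.
I(M;N) = 1.3369 + 1.5049 − 2.8116 = 0.030 bits.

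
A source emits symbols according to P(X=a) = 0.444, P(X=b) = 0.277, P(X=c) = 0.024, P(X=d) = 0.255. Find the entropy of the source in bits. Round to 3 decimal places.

H(X) = −Σ p·log₂ p.
  −(0.444)·log₂(0.444) = 0.5201
  −(0.277)·log₂(0.277) = 0.5130
  −(0.024)·log₂(0.024) = 0.1291
  −(0.255)·log₂(0.255) = 0.5027
Sum: 0.5201 + 0.5130 + 0.1291 + 0.5027 = 1.665 bits.

1.665 bits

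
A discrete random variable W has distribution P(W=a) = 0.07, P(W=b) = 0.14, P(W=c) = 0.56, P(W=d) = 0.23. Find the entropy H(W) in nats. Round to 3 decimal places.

H(W) = −Σ p·ln p.
  −(0.07)·ln(0.07) = 0.1861
  −(0.14)·ln(0.14) = 0.2753
  −(0.56)·ln(0.56) = 0.3247
  −(0.23)·ln(0.23) = 0.3380
Sum: 0.1861 + 0.2753 + 0.3247 + 0.3380 = 1.124 nats.

1.124 nats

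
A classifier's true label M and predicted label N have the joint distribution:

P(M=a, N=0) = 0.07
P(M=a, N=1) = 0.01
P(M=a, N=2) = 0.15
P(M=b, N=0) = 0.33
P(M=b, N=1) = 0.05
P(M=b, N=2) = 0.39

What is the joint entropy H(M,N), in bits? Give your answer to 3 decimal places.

2.019 bits

H(M,N) = −Σ p(x,y)·log₂ p(x,y) over all 6 cells.
  cell (a,0): −0.07·log₂0.07 = 0.2686
  cell (a,1): −0.01·log₂0.01 = 0.0664
  cell (a,2): −0.15·log₂0.15 = 0.4105
  cell (b,0): −0.33·log₂0.33 = 0.5278
  cell (b,1): −0.05·log₂0.05 = 0.2161
  cell (b,2): −0.39·log₂0.39 = 0.5298
Sum = 2.019 bits.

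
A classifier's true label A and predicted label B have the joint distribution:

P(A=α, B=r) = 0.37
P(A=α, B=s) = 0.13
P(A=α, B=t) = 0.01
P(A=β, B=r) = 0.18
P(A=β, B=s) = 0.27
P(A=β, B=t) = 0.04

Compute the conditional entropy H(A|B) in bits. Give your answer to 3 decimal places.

Chain rule: H(A|B) = H(A,B) − H(B).
Marginals: p(A) = (0.5100, 0.4900), p(B) = (0.5500, 0.4000, 0.0500).
H(A,B) = 2.1209 bits; H(B) = 1.2192 bits.
H(A|B) = 2.1209 − 1.2192 = 0.902 bits.

0.902 bits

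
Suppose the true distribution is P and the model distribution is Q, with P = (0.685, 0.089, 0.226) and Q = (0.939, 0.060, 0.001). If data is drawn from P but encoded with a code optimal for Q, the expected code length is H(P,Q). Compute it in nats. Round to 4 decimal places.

1.8547 nats

H(P,Q) = −Σ p·ln q.
  −0.685·ln(0.939) = 0.04311
  −0.089·ln(0.060) = 0.25039
  −0.226·ln(0.001) = 1.56115
H(P,Q) = 1.8547 nats.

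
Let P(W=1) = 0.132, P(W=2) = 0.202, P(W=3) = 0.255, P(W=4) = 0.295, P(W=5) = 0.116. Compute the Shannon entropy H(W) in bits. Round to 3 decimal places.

2.235 bits

H(W) = −Σ p·log₂ p.
  −(0.132)·log₂(0.132) = 0.3856
  −(0.202)·log₂(0.202) = 0.4661
  −(0.255)·log₂(0.255) = 0.5027
  −(0.295)·log₂(0.295) = 0.5196
  −(0.116)·log₂(0.116) = 0.3605
Sum: 0.3856 + 0.4661 + 0.5027 + 0.5196 + 0.3605 = 2.235 bits.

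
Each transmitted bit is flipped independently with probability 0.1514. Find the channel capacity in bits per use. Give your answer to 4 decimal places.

0.3867 bits

Binary symmetric channel: C = 1 − h₂(ε) where h₂ is the binary entropy function.
h₂(0.1514) = −0.1514·log₂0.1514 − 0.8486·log₂0.8486 = 0.6133.
C = 1 − 0.6133 = 0.3867 bits per channel use.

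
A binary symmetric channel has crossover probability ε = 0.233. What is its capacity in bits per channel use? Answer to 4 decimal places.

0.2168 bits

Binary symmetric channel: C = 1 − h₂(ε) where h₂ is the binary entropy function.
h₂(0.233) = −0.233·log₂0.233 − 0.767·log₂0.767 = 0.7832.
C = 1 − 0.7832 = 0.2168 bits per channel use.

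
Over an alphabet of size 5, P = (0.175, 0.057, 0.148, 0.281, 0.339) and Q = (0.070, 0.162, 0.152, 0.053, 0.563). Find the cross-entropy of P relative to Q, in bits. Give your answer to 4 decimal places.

H(P,Q) = −Σ p·log₂ q.
  −0.175·log₂(0.070) = 0.67139
  −0.057·log₂(0.162) = 0.14968
  −0.148·log₂(0.152) = 0.40224
  −0.281·log₂(0.053) = 1.19084
  −0.339·log₂(0.563) = 0.28096
H(P,Q) = 2.6951 bits.

2.6951 bits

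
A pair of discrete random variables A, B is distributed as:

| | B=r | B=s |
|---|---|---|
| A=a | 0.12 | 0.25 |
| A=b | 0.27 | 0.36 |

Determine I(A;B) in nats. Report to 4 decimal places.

Marginals: p(A) = (0.3700, 0.6300), p(B) = (0.3900, 0.6100).
I(A;B) = Σ p(x,y)·ln[p(x,y)/(p(x)p(y))].
  (a,r): 0.12·ln(0.8316) = -0.02213
  (a,s): 0.25·ln(1.1077) = 0.02556
  (b,r): 0.27·ln(1.0989) = 0.02546
  (b,s): 0.36·ln(0.9368) = -0.02352
Sum = 0.0054 nats.

0.0054 nats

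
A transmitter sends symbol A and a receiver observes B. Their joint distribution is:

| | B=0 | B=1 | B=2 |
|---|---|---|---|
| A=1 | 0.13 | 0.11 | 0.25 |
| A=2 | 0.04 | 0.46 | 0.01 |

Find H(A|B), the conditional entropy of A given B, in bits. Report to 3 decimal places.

0.598 bits

Marginals: p(A) = (0.4900, 0.5100), p(B) = (0.1700, 0.5700, 0.2600).
H(A|B) = Σ p(B) · H(A|B=·).
  B=0: p=0.1700, H(A|B=0) = 0.7871
  B=1: p=0.5700, H(A|B=1) = 0.7077
  B=2: p=0.2600, H(A|B=2) = 0.2352
Weighted sum = 0.598 bits.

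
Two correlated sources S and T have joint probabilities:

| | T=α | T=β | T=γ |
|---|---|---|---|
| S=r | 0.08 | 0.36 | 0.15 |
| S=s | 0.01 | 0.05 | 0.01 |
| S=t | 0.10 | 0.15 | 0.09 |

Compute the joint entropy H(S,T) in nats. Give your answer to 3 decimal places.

1.828 nats

H(S,T) = −Σ p(x,y)·ln p(x,y) over all 9 cells.
  cell (r,α): −0.08·ln0.08 = 0.2021
  cell (r,β): −0.36·ln0.36 = 0.3678
  cell (r,γ): −0.15·ln0.15 = 0.2846
  cell (s,α): −0.01·ln0.01 = 0.0461
  cell (s,β): −0.05·ln0.05 = 0.1498
  cell (s,γ): −0.01·ln0.01 = 0.0461
  cell (t,α): −0.10·ln0.10 = 0.2303
  cell (t,β): −0.15·ln0.15 = 0.2846
  cell (t,γ): −0.09·ln0.09 = 0.2167
Sum = 1.828 nats.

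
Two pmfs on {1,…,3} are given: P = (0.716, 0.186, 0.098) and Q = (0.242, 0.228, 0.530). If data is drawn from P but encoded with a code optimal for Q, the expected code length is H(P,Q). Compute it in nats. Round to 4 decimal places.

1.3531 nats

H(P,Q) = −Σ p·ln q.
  −0.716·ln(0.242) = 1.01587
  −0.186·ln(0.228) = 0.27498
  −0.098·ln(0.530) = 0.06222
H(P,Q) = 1.3531 nats.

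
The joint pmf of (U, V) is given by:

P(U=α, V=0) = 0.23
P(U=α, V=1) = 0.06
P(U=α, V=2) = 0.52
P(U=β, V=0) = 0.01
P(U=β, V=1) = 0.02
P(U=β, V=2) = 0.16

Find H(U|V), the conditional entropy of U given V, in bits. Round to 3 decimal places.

Chain rule: H(U|V) = H(U,V) − H(V).
Marginals: p(U) = (0.8100, 0.1900), p(V) = (0.2400, 0.0800, 0.6800).
H(U,V) = 1.8241 bits; H(V) = 1.1640 bits.
H(U|V) = 1.8241 − 1.1640 = 0.660 bits.

0.660 bits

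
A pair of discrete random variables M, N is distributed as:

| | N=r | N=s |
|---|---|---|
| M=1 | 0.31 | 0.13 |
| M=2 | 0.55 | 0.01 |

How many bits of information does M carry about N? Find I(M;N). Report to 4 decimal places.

Marginals: p(M) = (0.4400, 0.5600), p(N) = (0.8600, 0.1400).
I(M;N) = Σ p(x,y)·log₂[p(x,y)/(p(x)p(y))].
  (1,r): 0.31·log₂(0.8192) = -0.08917
  (1,s): 0.13·log₂(2.1104) = 0.14008
  (2,r): 0.55·log₂(1.1420) = 0.10538
  (2,s): 0.01·log₂(0.1276) = -0.02971
Sum = 0.1266 bits.

0.1266 bits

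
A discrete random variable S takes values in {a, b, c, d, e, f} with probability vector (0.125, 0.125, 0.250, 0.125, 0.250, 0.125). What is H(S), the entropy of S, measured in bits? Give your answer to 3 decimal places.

2.500 bits

H(S) = −Σ p·log₂ p.
  −(0.125)·log₂(0.125) = 0.3750
  −(0.125)·log₂(0.125) = 0.3750
  −(0.250)·log₂(0.250) = 0.5000
  −(0.125)·log₂(0.125) = 0.3750
  −(0.250)·log₂(0.250) = 0.5000
  −(0.125)·log₂(0.125) = 0.3750
Sum: 0.3750 + 0.3750 + 0.5000 + 0.3750 + 0.5000 + 0.3750 = 2.500 bits.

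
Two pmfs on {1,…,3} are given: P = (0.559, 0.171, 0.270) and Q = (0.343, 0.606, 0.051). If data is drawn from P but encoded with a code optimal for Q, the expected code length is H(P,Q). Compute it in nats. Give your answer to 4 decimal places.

1.4873 nats

H(P,Q) = −Σ p·ln q.
  −0.559·ln(0.343) = 0.59814
  −0.171·ln(0.606) = 0.08565
  −0.270·ln(0.051) = 0.80350
H(P,Q) = 1.4873 nats.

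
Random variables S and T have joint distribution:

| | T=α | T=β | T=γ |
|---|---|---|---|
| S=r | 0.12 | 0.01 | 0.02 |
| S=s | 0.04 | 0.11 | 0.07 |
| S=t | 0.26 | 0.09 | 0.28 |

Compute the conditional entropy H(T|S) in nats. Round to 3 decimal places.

0.951 nats

Chain rule: H(T|S) = H(S,T) − H(S).
Marginals: p(S) = (0.1500, 0.2200, 0.6300), p(T) = (0.4200, 0.2100, 0.3700).
H(S,T) = 1.8598 nats; H(S) = 0.9088 nats.
H(T|S) = 1.8598 − 0.9088 = 0.951 nats.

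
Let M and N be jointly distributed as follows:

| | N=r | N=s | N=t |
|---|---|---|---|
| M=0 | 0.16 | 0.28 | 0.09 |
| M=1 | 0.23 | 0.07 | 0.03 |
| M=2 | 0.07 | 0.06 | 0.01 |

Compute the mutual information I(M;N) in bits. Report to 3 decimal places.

Marginals: p(M) = (0.5300, 0.3300, 0.1400), p(N) = (0.4600, 0.4100, 0.1300).
I(M;N) = H(M) + H(N) − H(M,N).
H(M) = 1.4104, H(N) = 1.4254, H(M,N) = 2.7364.
I(M;N) = 1.4104 + 1.4254 − 2.7364 = 0.099 bits.

0.099 bits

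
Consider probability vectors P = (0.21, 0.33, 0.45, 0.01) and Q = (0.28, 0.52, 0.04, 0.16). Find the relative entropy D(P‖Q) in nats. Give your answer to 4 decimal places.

D(P‖Q) = Σ p·ln(p/q).
  0.21·ln(0.21/0.28) = -0.06041
  0.33·ln(0.33/0.52) = -0.15006
  0.45·ln(0.45/0.04) = 1.08917
  0.01·ln(0.01/0.16) = -0.02773
D(P‖Q) = 0.8510 nats.

0.8510 nats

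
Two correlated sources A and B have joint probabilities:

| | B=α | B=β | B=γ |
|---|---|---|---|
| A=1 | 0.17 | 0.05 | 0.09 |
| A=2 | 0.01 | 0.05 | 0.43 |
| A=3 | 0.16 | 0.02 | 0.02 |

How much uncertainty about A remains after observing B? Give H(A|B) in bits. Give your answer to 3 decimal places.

Marginals: p(A) = (0.3100, 0.4900, 0.2000), p(B) = (0.3400, 0.1200, 0.5400).
H(A|B) = Σ p(B) · H(A|B=·).
  B=α: p=0.3400, H(A|B=α) = 1.1614
  B=β: p=0.1200, H(A|B=β) = 1.4834
  B=γ: p=0.5400, H(A|B=γ) = 0.8686
Weighted sum = 1.042 bits.

1.042 bits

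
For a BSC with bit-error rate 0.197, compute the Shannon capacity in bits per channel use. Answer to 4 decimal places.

0.2841 bits

Binary symmetric channel: C = 1 − h₂(ε) where h₂ is the binary entropy function.
h₂(0.197) = −0.197·log₂0.197 − 0.803·log₂0.803 = 0.7159.
C = 1 − 0.7159 = 0.2841 bits per channel use.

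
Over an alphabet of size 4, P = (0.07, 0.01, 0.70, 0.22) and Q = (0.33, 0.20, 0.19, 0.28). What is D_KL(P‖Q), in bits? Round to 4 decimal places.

1.0406 bits

D(P‖Q) = Σ p·log₂(p/q).
  0.07·log₂(0.07/0.33) = -0.15659
  0.01·log₂(0.01/0.20) = -0.04322
  0.70·log₂(0.70/0.19) = 1.31695
  0.22·log₂(0.22/0.28) = -0.07654
D(P‖Q) = 1.0406 bits.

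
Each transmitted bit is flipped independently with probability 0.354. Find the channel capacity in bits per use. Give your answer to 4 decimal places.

0.0624 bits

Binary symmetric channel: C = 1 − h₂(ε) where h₂ is the binary entropy function.
h₂(0.354) = −0.354·log₂0.354 − 0.646·log₂0.646 = 0.9376.
C = 1 − 0.9376 = 0.0624 bits per channel use.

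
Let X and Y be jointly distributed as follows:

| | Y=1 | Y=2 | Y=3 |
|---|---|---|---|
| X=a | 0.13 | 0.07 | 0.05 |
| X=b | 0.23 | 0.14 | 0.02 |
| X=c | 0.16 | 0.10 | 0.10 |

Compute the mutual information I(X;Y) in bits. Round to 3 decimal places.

Marginals: p(X) = (0.2500, 0.3900, 0.3600), p(Y) = (0.5200, 0.3100, 0.1700).
I(X;Y) = Σ p(x,y)·log₂[p(x,y)/(p(x)p(y))].
  (a,1): 0.13·log₂(1.0000) = 0.0000
  (a,2): 0.07·log₂(0.9032) = -0.0103
  (a,3): 0.05·log₂(1.1765) = 0.0117
  (b,1): 0.23·log₂(1.1341) = 0.0418
  (b,2): 0.14·log₂(1.1580) = 0.0296
  (b,3): 0.02·log₂(0.3017) = -0.0346
  (c,1): 0.16·log₂(0.8547) = -0.0362
  (c,2): 0.10·log₂(0.8961) = -0.0158
  (c,3): 0.10·log₂(1.6340) = 0.0708
Sum = 0.057 bits.

0.057 bits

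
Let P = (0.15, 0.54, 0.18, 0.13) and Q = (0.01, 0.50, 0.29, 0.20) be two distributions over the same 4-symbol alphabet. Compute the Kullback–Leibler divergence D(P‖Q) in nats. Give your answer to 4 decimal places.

D(P‖Q) = Σ p·ln(p/q).
  0.15·ln(0.15/0.01) = 0.40621
  0.54·ln(0.54/0.50) = 0.04156
  0.18·ln(0.18/0.29) = -0.08585
  0.13·ln(0.13/0.20) = -0.05600
D(P‖Q) = 0.3059 nats.

0.3059 nats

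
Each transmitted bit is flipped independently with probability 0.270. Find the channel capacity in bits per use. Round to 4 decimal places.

0.1585 bits

Binary symmetric channel: C = 1 − h₂(ε) where h₂ is the binary entropy function.
h₂(0.270) = −0.270·log₂0.270 − 0.730·log₂0.730 = 0.8415.
C = 1 − 0.8415 = 0.1585 bits per channel use.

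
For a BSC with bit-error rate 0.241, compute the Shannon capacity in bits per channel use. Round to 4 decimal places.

Binary symmetric channel: C = 1 − h₂(ε) where h₂ is the binary entropy function.
h₂(0.241) = −0.241·log₂0.241 − 0.759·log₂0.759 = 0.7967.
C = 1 − 0.7967 = 0.2033 bits per channel use.

0.2033 bits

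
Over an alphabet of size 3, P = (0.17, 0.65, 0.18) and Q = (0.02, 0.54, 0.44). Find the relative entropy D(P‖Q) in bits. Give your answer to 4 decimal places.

D(P‖Q) = Σ p·log₂(p/q).
  0.17·log₂(0.17/0.02) = 0.52487
  0.65·log₂(0.65/0.54) = 0.17386
  0.18·log₂(0.18/0.44) = -0.23211
D(P‖Q) = 0.4666 bits.

0.4666 bits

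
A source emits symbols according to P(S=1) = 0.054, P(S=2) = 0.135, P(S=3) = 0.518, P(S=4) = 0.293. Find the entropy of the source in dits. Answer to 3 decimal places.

H(S) = −Σ p·log₁₀ p.
  −(0.054)·log₁₀(0.054) = 0.0685
  −(0.135)·log₁₀(0.135) = 0.1174
  −(0.518)·log₁₀(0.518) = 0.1480
  −(0.293)·log₁₀(0.293) = 0.1562
Sum: 0.0685 + 0.1174 + 0.1480 + 0.1562 = 0.490 dits.

0.490 dits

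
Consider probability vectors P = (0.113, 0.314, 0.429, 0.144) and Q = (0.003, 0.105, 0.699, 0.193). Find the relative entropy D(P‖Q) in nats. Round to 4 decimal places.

0.5024 nats

D(P‖Q) = Σ p·ln(p/q).
  0.113·ln(0.113/0.003) = 0.41005
  0.314·ln(0.314/0.105) = 0.34397
  0.429·ln(0.429/0.699) = -0.20944
  0.144·ln(0.144/0.193) = -0.04217
D(P‖Q) = 0.5024 nats.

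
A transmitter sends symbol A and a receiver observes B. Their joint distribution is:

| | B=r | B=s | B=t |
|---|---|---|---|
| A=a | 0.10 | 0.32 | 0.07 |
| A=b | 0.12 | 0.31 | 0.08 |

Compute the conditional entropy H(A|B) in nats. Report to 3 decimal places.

0.692 nats

Chain rule: H(A|B) = H(A,B) − H(B).
Marginals: p(A) = (0.4900, 0.5100), p(B) = (0.2200, 0.6300, 0.1500).
H(A,B) = 1.6006 nats; H(B) = 0.9088 nats.
H(A|B) = 1.6006 − 0.9088 = 0.692 nats.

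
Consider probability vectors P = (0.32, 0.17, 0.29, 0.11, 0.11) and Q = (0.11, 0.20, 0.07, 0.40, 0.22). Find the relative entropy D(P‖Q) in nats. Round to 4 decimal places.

D(P‖Q) = Σ p·ln(p/q).
  0.32·ln(0.32/0.11) = 0.34171
  0.17·ln(0.17/0.20) = -0.02763
  0.29·ln(0.29/0.07) = 0.41220
  0.11·ln(0.11/0.40) = -0.14201
  0.11·ln(0.11/0.22) = -0.07625
D(P‖Q) = 0.5080 nats.

0.5080 nats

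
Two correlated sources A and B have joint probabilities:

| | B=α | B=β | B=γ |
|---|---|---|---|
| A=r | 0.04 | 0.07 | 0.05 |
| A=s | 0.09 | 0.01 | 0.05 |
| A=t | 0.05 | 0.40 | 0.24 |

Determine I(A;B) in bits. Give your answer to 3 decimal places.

0.181 bits

Marginals: p(A) = (0.1600, 0.1500, 0.6900), p(B) = (0.1800, 0.4800, 0.3400).
I(A;B) = H(A) + H(B) − H(A,B).
H(A) = 1.2029, H(B) = 1.4828, H(A,B) = 2.5046.
I(A;B) = 1.2029 + 1.4828 − 2.5046 = 0.181 bits.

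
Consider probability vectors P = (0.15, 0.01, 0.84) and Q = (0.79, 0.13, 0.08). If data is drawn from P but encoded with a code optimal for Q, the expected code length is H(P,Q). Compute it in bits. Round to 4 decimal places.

3.1413 bits

H(P,Q) = −Σ p·log₂ q.
  −0.15·log₂(0.79) = 0.05101
  −0.01·log₂(0.13) = 0.02943
  −0.84·log₂(0.08) = 3.06084
H(P,Q) = 3.1413 bits.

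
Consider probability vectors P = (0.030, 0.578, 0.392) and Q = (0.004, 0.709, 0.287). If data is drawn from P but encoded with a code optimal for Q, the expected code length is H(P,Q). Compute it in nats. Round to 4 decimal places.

H(P,Q) = −Σ p·ln q.
  −0.030·ln(0.004) = 0.16564
  −0.578·ln(0.709) = 0.19877
  −0.392·ln(0.287) = 0.48932
H(P,Q) = 0.8537 nats.

0.8537 nats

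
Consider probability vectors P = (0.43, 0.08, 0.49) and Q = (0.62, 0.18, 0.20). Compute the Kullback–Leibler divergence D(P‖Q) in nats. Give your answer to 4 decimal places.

0.2169 nats

D(P‖Q) = Σ p·ln(p/q).
  0.43·ln(0.43/0.62) = -0.15735
  0.08·ln(0.08/0.18) = -0.06487
  0.49·ln(0.49/0.20) = 0.43908
D(P‖Q) = 0.2169 nats.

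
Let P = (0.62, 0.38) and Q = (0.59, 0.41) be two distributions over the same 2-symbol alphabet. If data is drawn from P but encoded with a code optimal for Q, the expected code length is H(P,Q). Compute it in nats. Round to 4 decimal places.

0.6659 nats

H(P,Q) = −Σ p·ln q.
  −0.62·ln(0.59) = 0.32713
  −0.38·ln(0.41) = 0.33881
H(P,Q) = 0.6659 nats.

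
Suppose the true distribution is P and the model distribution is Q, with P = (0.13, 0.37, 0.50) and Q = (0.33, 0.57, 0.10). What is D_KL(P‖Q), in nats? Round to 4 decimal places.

D(P‖Q) = Σ p·ln(p/q).
  0.13·ln(0.13/0.33) = -0.12110
  0.37·ln(0.37/0.57) = -0.15989
  0.50·ln(0.50/0.10) = 0.80472
D(P‖Q) = 0.5237 nats.

0.5237 nats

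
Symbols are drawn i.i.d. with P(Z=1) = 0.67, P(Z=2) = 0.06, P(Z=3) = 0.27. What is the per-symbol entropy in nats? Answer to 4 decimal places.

0.7906 nats

H(Z) = −Σ p·ln p.
  −(0.67)·ln(0.67) = 0.26832
  −(0.06)·ln(0.06) = 0.16880
  −(0.27)·ln(0.27) = 0.35352
Sum: 0.26832 + 0.16880 + 0.35352 = 0.7906 nats.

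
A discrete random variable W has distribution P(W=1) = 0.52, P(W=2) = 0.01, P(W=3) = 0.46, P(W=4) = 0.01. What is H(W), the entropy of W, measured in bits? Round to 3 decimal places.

1.139 bits

H(W) = −Σ p·log₂ p.
  −(0.52)·log₂(0.52) = 0.4906
  −(0.01)·log₂(0.01) = 0.0664
  −(0.46)·log₂(0.46) = 0.5153
  −(0.01)·log₂(0.01) = 0.0664
Sum: 0.4906 + 0.0664 + 0.5153 + 0.0664 = 1.139 bits.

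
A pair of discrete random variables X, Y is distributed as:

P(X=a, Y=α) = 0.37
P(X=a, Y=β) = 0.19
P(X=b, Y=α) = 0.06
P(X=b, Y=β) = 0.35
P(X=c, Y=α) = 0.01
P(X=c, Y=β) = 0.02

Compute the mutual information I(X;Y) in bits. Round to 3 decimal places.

0.198 bits

Marginals: p(X) = (0.5600, 0.4100, 0.0300), p(Y) = (0.4400, 0.5600).
I(X;Y) = Σ p(x,y)·log₂[p(x,y)/(p(x)p(y))].
  (a,α): 0.37·log₂(1.5016) = 0.2170
  (a,β): 0.19·log₂(0.6059) = -0.1374
  (b,α): 0.06·log₂(0.3326) = -0.0953
  (b,β): 0.35·log₂(1.5244) = 0.2129
  (c,α): 0.01·log₂(0.7576) = -0.0040
  (c,β): 0.02·log₂(1.1905) = 0.0050
Sum = 0.198 bits.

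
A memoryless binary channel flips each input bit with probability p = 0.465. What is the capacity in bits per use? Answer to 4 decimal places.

Binary symmetric channel: C = 1 − h₂(ε) where h₂ is the binary entropy function.
h₂(0.465) = −0.465·log₂0.465 − 0.535·log₂0.535 = 0.9965.
C = 1 − 0.9965 = 0.0035 bits per channel use.

0.0035 bits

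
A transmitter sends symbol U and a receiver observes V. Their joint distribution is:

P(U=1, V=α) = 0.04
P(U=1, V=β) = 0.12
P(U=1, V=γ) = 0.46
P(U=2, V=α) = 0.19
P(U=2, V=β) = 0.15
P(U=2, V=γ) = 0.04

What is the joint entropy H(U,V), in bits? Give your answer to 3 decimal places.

H(U,V) = −Σ p(x,y)·log₂ p(x,y) over all 6 cells.
  cell (1,α): −0.04·log₂0.04 = 0.1858
  cell (1,β): −0.12·log₂0.12 = 0.3671
  cell (1,γ): −0.46·log₂0.46 = 0.5153
  cell (2,α): −0.19·log₂0.19 = 0.4552
  cell (2,β): −0.15·log₂0.15 = 0.4105
  cell (2,γ): −0.04·log₂0.04 = 0.1858
Sum = 2.120 bits.

2.120 bits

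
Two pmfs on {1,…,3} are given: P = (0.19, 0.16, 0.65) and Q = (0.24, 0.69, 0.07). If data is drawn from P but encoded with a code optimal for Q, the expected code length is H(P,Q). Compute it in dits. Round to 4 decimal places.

H(P,Q) = −Σ p·log₁₀ q.
  −0.19·log₁₀(0.24) = 0.11776
  −0.16·log₁₀(0.69) = 0.02578
  −0.65·log₁₀(0.07) = 0.75069
H(P,Q) = 0.8942 dits.

0.8942 dits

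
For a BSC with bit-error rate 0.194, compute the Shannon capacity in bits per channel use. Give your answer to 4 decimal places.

0.2902 bits

Binary symmetric channel: C = 1 − h₂(ε) where h₂ is the binary entropy function.
h₂(0.194) = −0.194·log₂0.194 − 0.806·log₂0.806 = 0.7098.
C = 1 − 0.7098 = 0.2902 bits per channel use.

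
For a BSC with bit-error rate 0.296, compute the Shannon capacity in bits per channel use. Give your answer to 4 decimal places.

Binary symmetric channel: C = 1 − h₂(ε) where h₂ is the binary entropy function.
h₂(0.296) = −0.296·log₂0.296 − 0.704·log₂0.704 = 0.8763.
C = 1 − 0.8763 = 0.1237 bits per channel use.

0.1237 bits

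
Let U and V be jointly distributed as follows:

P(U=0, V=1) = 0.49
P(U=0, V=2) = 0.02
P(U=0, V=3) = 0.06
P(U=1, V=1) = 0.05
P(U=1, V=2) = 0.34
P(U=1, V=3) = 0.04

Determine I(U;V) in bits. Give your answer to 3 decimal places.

0.537 bits

Marginals: p(U) = (0.5700, 0.4300), p(V) = (0.5400, 0.3600, 0.1000).
I(U;V) = H(U) + H(V) − H(U,V).
H(U) = 0.9858, H(V) = 1.3429, H(U,V) = 1.7917.
I(U;V) = 0.9858 + 1.3429 − 1.7917 = 0.537 bits.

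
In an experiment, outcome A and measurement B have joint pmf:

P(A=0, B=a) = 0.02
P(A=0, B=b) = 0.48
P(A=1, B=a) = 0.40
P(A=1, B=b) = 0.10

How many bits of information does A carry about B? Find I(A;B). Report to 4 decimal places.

0.4993 bits

Marginals: p(A) = (0.5000, 0.5000), p(B) = (0.4200, 0.5800).
I(A;B) = Σ p(x,y)·log₂[p(x,y)/(p(x)p(y))].
  (0,a): 0.02·log₂(0.0952) = -0.06785
  (0,b): 0.48·log₂(1.6552) = 0.34895
  (1,a): 0.40·log₂(1.9048) = 0.37184
  (1,b): 0.10·log₂(0.3448) = -0.15361
Sum = 0.4993 bits.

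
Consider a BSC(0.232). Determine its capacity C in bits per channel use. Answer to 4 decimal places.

Binary symmetric channel: C = 1 − h₂(ε) where h₂ is the binary entropy function.
h₂(0.232) = −0.232·log₂0.232 − 0.768·log₂0.768 = 0.7815.
C = 1 − 0.7815 = 0.2185 bits per channel use.

0.2185 bits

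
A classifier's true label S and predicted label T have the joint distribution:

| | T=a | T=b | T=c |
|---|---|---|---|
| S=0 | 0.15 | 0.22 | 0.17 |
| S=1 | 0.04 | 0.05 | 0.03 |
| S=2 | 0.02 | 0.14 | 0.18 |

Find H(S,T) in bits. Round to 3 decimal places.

2.835 bits

H(S,T) = −Σ p(x,y)·log₂ p(x,y) over all 9 cells.
  cell (0,a): −0.15·log₂0.15 = 0.4105
  cell (0,b): −0.22·log₂0.22 = 0.4806
  cell (0,c): −0.17·log₂0.17 = 0.4346
  cell (1,a): −0.04·log₂0.04 = 0.1858
  cell (1,b): −0.05·log₂0.05 = 0.2161
  cell (1,c): −0.03·log₂0.03 = 0.1518
  cell (2,a): −0.02·log₂0.02 = 0.1129
  cell (2,b): −0.14·log₂0.14 = 0.3971
  cell (2,c): −0.18·log₂0.18 = 0.4453
Sum = 2.835 bits.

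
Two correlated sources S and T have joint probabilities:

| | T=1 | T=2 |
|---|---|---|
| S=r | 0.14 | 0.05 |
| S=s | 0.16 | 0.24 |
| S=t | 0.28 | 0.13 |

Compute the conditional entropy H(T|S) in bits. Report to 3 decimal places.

0.916 bits

Marginals: p(S) = (0.1900, 0.4000, 0.4100), p(T) = (0.5800, 0.4200).
H(T|S) = Σ p(S) · H(T|S=·).
  S=r: p=0.1900, H(T|S=r) = 0.8315
  S=s: p=0.4000, H(T|S=s) = 0.9710
  S=t: p=0.4100, H(T|S=t) = 0.9012
Weighted sum = 0.916 bits.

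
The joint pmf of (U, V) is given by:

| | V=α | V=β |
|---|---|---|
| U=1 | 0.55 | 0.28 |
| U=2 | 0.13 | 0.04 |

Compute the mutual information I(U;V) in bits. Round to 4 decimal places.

Marginals: p(U) = (0.8300, 0.1700), p(V) = (0.6800, 0.3200).
I(U;V) = Σ p(x,y)·log₂[p(x,y)/(p(x)p(y))].
  (1,α): 0.55·log₂(0.9745) = -0.02051
  (1,β): 0.28·log₂(1.0542) = 0.02133
  (2,α): 0.13·log₂(1.1246) = 0.02202
  (2,β): 0.04·log₂(0.7353) = -0.01774
Sum = 0.0051 bits.

0.0051 bits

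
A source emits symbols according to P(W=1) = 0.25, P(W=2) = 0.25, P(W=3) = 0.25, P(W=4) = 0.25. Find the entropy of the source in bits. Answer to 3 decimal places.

H(W) = −Σ p·log₂ p.
  −(0.25)·log₂(0.25) = 0.5000
  −(0.25)·log₂(0.25) = 0.5000
  −(0.25)·log₂(0.25) = 0.5000
  −(0.25)·log₂(0.25) = 0.5000
Sum: 0.5000 + 0.5000 + 0.5000 + 0.5000 = 2.000 bits.

2.000 bits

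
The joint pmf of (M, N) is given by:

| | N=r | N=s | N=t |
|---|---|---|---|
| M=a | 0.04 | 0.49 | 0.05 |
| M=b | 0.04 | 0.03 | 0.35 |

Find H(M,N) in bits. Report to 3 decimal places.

H(M,N) = −Σ p(x,y)·log₂ p(x,y) over all 6 cells.
  cell (a,r): −0.04·log₂0.04 = 0.1858
  cell (a,s): −0.49·log₂0.49 = 0.5043
  cell (a,t): −0.05·log₂0.05 = 0.2161
  cell (b,r): −0.04·log₂0.04 = 0.1858
  cell (b,s): −0.03·log₂0.03 = 0.1518
  cell (b,t): −0.35·log₂0.35 = 0.5301
Sum = 1.774 bits.

1.774 bits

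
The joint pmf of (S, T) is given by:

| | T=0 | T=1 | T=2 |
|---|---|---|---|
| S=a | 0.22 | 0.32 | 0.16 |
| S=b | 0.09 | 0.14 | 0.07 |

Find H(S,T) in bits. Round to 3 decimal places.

2.408 bits

H(S,T) = −Σ p(x,y)·log₂ p(x,y) over all 6 cells.
  cell (a,0): −0.22·log₂0.22 = 0.4806
  cell (a,1): −0.32·log₂0.32 = 0.5260
  cell (a,2): −0.16·log₂0.16 = 0.4230
  cell (b,0): −0.09·log₂0.09 = 0.3127
  cell (b,1): −0.14·log₂0.14 = 0.3971
  cell (b,2): −0.07·log₂0.07 = 0.2686
Sum = 2.408 bits.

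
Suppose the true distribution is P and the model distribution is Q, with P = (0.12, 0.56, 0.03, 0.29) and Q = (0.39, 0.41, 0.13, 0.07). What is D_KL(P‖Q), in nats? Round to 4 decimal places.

0.4014 nats

D(P‖Q) = Σ p·ln(p/q).
  0.12·ln(0.12/0.39) = -0.14144
  0.56·ln(0.56/0.41) = 0.17460
  0.03·ln(0.03/0.13) = -0.04399
  0.29·ln(0.29/0.07) = 0.41220
D(P‖Q) = 0.4014 nats.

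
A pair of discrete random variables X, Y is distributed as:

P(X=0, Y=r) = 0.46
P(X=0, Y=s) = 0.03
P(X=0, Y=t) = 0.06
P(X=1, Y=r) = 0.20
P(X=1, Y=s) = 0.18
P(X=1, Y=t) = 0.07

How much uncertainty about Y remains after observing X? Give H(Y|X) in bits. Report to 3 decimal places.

1.096 bits

Marginals: p(X) = (0.5500, 0.4500), p(Y) = (0.6600, 0.2100, 0.1300).
H(Y|X) = Σ p(X) · H(Y|X=·).
  X=0: p=0.5500, H(Y|X=0) = 0.7932
  X=1: p=0.4500, H(Y|X=1) = 1.4663
Weighted sum = 1.096 bits.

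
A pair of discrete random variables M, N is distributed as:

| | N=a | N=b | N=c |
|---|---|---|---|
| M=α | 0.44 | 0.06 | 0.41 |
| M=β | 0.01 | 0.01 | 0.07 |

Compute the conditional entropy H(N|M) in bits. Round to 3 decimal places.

Marginals: p(M) = (0.9100, 0.0900), p(N) = (0.4500, 0.0700, 0.4800).
H(N|M) = Σ p(M) · H(N|M=·).
  M=α: p=0.9100, H(N|M=α) = 1.2838
  M=β: p=0.0900, H(N|M=β) = 0.9864
Weighted sum = 1.257 bits.

1.257 bits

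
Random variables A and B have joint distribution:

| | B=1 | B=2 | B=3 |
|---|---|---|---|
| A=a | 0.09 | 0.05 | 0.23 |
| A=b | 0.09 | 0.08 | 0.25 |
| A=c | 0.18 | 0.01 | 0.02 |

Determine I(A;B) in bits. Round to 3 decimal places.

0.212 bits

Marginals: p(A) = (0.3700, 0.4200, 0.2100), p(B) = (0.3600, 0.1400, 0.5000).
I(A;B) = Σ p(x,y)·log₂[p(x,y)/(p(x)p(y))].
  (a,1): 0.09·log₂(0.6757) = -0.0509
  (a,2): 0.05·log₂(0.9653) = -0.0026
  (a,3): 0.23·log₂(1.2432) = 0.0722
  (b,1): 0.09·log₂(0.5952) = -0.0674
  (b,2): 0.08·log₂(1.3605) = 0.0355
  (b,3): 0.25·log₂(1.1905) = 0.0629
  (c,1): 0.18·log₂(2.3810) = 0.2253
  (c,2): 0.01·log₂(0.3401) = -0.0156
  (c,3): 0.02·log₂(0.1905) = -0.0478
Sum = 0.212 bits.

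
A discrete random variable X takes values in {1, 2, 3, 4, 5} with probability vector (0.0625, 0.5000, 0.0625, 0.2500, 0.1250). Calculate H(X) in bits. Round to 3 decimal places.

H(X) = −Σ p·log₂ p.
  −(0.0625)·log₂(0.0625) = 0.2500
  −(0.5000)·log₂(0.5000) = 0.5000
  −(0.0625)·log₂(0.0625) = 0.2500
  −(0.2500)·log₂(0.2500) = 0.5000
  −(0.1250)·log₂(0.1250) = 0.3750
Sum: 0.2500 + 0.5000 + 0.2500 + 0.5000 + 0.3750 = 1.875 bits.

1.875 bits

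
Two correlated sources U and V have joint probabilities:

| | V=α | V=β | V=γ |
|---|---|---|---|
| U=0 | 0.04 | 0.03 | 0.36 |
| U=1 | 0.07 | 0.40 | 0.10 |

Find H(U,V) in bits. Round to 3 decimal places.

H(U,V) = −Σ p(x,y)·log₂ p(x,y) over all 6 cells.
  cell (0,α): −0.04·log₂0.04 = 0.1858
  cell (0,β): −0.03·log₂0.03 = 0.1518
  cell (0,γ): −0.36·log₂0.36 = 0.5306
  cell (1,α): −0.07·log₂0.07 = 0.2686
  cell (1,β): −0.40·log₂0.40 = 0.5288
  cell (1,γ): −0.10·log₂0.10 = 0.3322
Sum = 1.998 bits.

1.998 bits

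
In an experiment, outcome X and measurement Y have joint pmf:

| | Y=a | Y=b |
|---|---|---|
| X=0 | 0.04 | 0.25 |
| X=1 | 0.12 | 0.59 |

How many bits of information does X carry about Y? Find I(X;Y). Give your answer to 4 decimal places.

0.0011 bits

Marginals: p(X) = (0.2900, 0.7100), p(Y) = (0.1600, 0.8400).
I(X;Y) = Σ p(x,y)·log₂[p(x,y)/(p(x)p(y))].
  (0,a): 0.04·log₂(0.8621) = -0.00856
  (0,b): 0.25·log₂(1.0263) = 0.00935
  (1,a): 0.12·log₂(1.0563) = 0.00949
  (1,b): 0.59·log₂(0.9893) = -0.00918
Sum = 0.0011 bits.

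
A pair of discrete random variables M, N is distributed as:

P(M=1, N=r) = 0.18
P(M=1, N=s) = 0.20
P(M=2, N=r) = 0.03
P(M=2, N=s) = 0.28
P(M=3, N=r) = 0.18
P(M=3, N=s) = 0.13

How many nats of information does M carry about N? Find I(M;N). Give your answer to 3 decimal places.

Marginals: p(M) = (0.3800, 0.3100, 0.3100), p(N) = (0.3900, 0.6100).
I(M;N) = H(M) + H(N) − H(M,N).
H(M) = 1.0938, H(N) = 0.6687, H(M,N) = 1.6661.
I(M;N) = 1.0938 + 0.6687 − 1.6661 = 0.096 nats.

0.096 nats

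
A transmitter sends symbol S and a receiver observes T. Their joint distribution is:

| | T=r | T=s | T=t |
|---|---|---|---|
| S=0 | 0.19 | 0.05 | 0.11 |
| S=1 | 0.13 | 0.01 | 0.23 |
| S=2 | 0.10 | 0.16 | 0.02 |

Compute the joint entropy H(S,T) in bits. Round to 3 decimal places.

H(S,T) = −Σ p(x,y)·log₂ p(x,y) over all 9 cells.
  cell (0,r): −0.19·log₂0.19 = 0.4552
  cell (0,s): −0.05·log₂0.05 = 0.2161
  cell (0,t): −0.11·log₂0.11 = 0.3503
  cell (1,r): −0.13·log₂0.13 = 0.3826
  cell (1,s): −0.01·log₂0.01 = 0.0664
  cell (1,t): −0.23·log₂0.23 = 0.4877
  cell (2,r): −0.10·log₂0.10 = 0.3322
  cell (2,s): −0.16·log₂0.16 = 0.4230
  cell (2,t): −0.02·log₂0.02 = 0.1129
Sum = 2.826 bits.

2.826 bits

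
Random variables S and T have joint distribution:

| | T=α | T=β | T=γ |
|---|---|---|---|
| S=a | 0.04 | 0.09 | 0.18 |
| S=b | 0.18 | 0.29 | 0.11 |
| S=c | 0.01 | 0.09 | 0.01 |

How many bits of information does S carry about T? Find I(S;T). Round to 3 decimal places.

Marginals: p(S) = (0.3100, 0.5800, 0.1100), p(T) = (0.2300, 0.4700, 0.3000).
I(S;T) = Σ p(x,y)·log₂[p(x,y)/(p(x)p(y))].
  (a,α): 0.04·log₂(0.5610) = -0.0334
  (a,β): 0.09·log₂(0.6177) = -0.0626
  (a,γ): 0.18·log₂(1.9355) = 0.1715
  (b,α): 0.18·log₂(1.3493) = 0.0778
  (b,β): 0.29·log₂(1.0638) = 0.0259
  (b,γ): 0.11·log₂(0.6322) = -0.0728
  (c,α): 0.01·log₂(0.3953) = -0.0134
  (c,β): 0.09·log₂(1.7408) = 0.0720
  (c,γ): 0.01·log₂(0.3030) = -0.0172
Sum = 0.148 bits.

0.148 bits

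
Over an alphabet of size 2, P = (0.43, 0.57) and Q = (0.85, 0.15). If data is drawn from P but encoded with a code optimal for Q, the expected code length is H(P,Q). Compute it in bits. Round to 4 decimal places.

H(P,Q) = −Σ p·log₂ q.
  −0.43·log₂(0.85) = 0.10082
  −0.57·log₂(0.15) = 1.56007
H(P,Q) = 1.6609 bits.

1.6609 bits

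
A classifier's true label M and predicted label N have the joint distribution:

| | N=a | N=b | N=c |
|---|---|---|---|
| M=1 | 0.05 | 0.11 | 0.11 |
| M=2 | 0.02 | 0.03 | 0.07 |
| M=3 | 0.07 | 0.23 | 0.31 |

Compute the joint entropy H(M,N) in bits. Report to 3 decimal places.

2.730 bits

H(M,N) = −Σ p(x,y)·log₂ p(x,y) over all 9 cells.
  cell (1,a): −0.05·log₂0.05 = 0.2161
  cell (1,b): −0.11·log₂0.11 = 0.3503
  cell (1,c): −0.11·log₂0.11 = 0.3503
  cell (2,a): −0.02·log₂0.02 = 0.1129
  cell (2,b): −0.03·log₂0.03 = 0.1518
  cell (2,c): −0.07·log₂0.07 = 0.2686
  cell (3,a): −0.07·log₂0.07 = 0.2686
  cell (3,b): −0.23·log₂0.23 = 0.4877
  cell (3,c): −0.31·log₂0.31 = 0.5238
Sum = 2.730 bits.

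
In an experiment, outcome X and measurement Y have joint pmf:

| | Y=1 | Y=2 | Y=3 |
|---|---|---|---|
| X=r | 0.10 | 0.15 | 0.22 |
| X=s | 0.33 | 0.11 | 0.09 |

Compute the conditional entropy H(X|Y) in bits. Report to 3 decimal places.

Marginals: p(X) = (0.4700, 0.5300), p(Y) = (0.4300, 0.2600, 0.3100).
H(X|Y) = Σ p(Y) · H(X|Y=·).
  Y=1: p=0.4300, H(X|Y=1) = 0.7824
  Y=2: p=0.2600, H(X|Y=2) = 0.9829
  Y=3: p=0.3100, H(X|Y=3) = 0.8691
Weighted sum = 0.861 bits.

0.861 bits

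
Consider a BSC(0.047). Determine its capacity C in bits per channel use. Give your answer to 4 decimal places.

Binary symmetric channel: C = 1 − h₂(ε) where h₂ is the binary entropy function.
h₂(0.047) = −0.047·log₂0.047 − 0.953·log₂0.953 = 0.2735.
C = 1 − 0.2735 = 0.7265 bits per channel use.

0.7265 bits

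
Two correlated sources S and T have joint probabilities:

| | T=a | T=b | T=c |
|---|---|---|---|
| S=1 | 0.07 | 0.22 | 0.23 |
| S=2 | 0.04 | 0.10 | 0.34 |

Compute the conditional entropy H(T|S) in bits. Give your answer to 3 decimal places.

Chain rule: H(T|S) = H(S,T) − H(S).
Marginals: p(S) = (0.5200, 0.4800), p(T) = (0.1100, 0.3200, 0.5700).
H(S,T) = 2.2839 bits; H(S) = 0.9988 bits.
H(T|S) = 2.2839 − 0.9988 = 1.285 bits.

1.285 bits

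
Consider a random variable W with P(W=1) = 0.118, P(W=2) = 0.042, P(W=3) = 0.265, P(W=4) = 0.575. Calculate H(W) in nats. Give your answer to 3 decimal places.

1.055 nats

H(W) = −Σ p·ln p.
  −(0.118)·ln(0.118) = 0.2522
  −(0.042)·ln(0.042) = 0.1331
  −(0.265)·ln(0.265) = 0.3519
  −(0.575)·ln(0.575) = 0.3182
Sum: 0.2522 + 0.1331 + 0.3519 + 0.3182 = 1.055 nats.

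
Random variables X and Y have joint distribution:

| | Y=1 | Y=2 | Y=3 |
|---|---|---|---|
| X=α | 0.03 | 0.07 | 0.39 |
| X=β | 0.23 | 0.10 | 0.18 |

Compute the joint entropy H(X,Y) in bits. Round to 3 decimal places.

H(X,Y) = −Σ p(x,y)·log₂ p(x,y) over all 6 cells.
  cell (α,1): −0.03·log₂0.03 = 0.1518
  cell (α,2): −0.07·log₂0.07 = 0.2686
  cell (α,3): −0.39·log₂0.39 = 0.5298
  cell (β,1): −0.23·log₂0.23 = 0.4877
  cell (β,2): −0.10·log₂0.10 = 0.3322
  cell (β,3): −0.18·log₂0.18 = 0.4453
Sum = 2.215 bits.

2.215 bits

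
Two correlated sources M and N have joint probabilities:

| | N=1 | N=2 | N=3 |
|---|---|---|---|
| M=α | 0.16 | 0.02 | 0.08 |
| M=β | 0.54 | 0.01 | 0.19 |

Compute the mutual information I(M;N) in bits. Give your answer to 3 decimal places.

Marginals: p(M) = (0.2600, 0.7400), p(N) = (0.7000, 0.0300, 0.2700).
I(M;N) = Σ p(x,y)·log₂[p(x,y)/(p(x)p(y))].
  (α,1): 0.16·log₂(0.8791) = -0.0297
  (α,2): 0.02·log₂(2.5641) = 0.0272
  (α,3): 0.08·log₂(1.1396) = 0.0151
  (β,1): 0.54·log₂(1.0425) = 0.0324
  (β,2): 0.01·log₂(0.4505) = -0.0115
  (β,3): 0.19·log₂(0.9510) = -0.0138
Sum = 0.020 bits.

0.020 bits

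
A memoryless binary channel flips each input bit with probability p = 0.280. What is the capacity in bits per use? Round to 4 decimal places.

Binary symmetric channel: C = 1 − h₂(ε) where h₂ is the binary entropy function.
h₂(0.280) = −0.280·log₂0.280 − 0.720·log₂0.720 = 0.8555.
C = 1 − 0.8555 = 0.1445 bits per channel use.

0.1445 bits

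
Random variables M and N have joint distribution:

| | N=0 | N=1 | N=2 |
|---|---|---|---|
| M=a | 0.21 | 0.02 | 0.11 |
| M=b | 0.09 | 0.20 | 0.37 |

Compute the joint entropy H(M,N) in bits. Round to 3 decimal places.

H(M,N) = −Σ p(x,y)·log₂ p(x,y) over all 6 cells.
  cell (a,0): −0.21·log₂0.21 = 0.4728
  cell (a,1): −0.02·log₂0.02 = 0.1129
  cell (a,2): −0.11·log₂0.11 = 0.3503
  cell (b,0): −0.09·log₂0.09 = 0.3127
  cell (b,1): −0.20·log₂0.20 = 0.4644
  cell (b,2): −0.37·log₂0.37 = 0.5307
Sum = 2.244 bits.

2.244 bits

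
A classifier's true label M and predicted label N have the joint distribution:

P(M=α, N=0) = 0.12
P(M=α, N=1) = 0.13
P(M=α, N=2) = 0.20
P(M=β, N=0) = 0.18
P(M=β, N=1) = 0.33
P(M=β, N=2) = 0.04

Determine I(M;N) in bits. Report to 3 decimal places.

0.150 bits

Marginals: p(M) = (0.4500, 0.5500), p(N) = (0.3000, 0.4600, 0.2400).
I(M;N) = H(M) + H(N) − H(M,N).
H(M) = 0.9928, H(N) = 1.5306, H(M,N) = 2.3730.
I(M;N) = 0.9928 + 1.5306 − 2.3730 = 0.150 bits.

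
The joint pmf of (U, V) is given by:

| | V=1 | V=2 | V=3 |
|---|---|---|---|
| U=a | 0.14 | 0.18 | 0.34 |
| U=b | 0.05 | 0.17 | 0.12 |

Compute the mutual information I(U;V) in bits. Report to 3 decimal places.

Marginals: p(U) = (0.6600, 0.3400), p(V) = (0.1900, 0.3500, 0.4600).
I(U;V) = Σ p(x,y)·log₂[p(x,y)/(p(x)p(y))].
  (a,1): 0.14·log₂(1.1164) = 0.0222
  (a,2): 0.18·log₂(0.7792) = -0.0648
  (a,3): 0.34·log₂(1.1199) = 0.0555
  (b,1): 0.05·log₂(0.7740) = -0.0185
  (b,2): 0.17·log₂(1.4286) = 0.0875
  (b,3): 0.12·log₂(0.7673) = -0.0459
Sum = 0.036 bits.

0.036 bits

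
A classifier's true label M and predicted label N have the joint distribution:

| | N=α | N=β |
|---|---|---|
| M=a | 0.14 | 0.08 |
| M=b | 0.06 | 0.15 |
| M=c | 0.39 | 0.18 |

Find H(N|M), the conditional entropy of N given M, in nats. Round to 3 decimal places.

Chain rule: H(N|M) = H(M,N) − H(M).
Marginals: p(M) = (0.2200, 0.2100, 0.5700), p(N) = (0.5900, 0.4100).
H(M,N) = 1.6066 nats; H(M) = 0.9813 nats.
H(N|M) = 1.6066 − 0.9813 = 0.625 nats.

0.625 nats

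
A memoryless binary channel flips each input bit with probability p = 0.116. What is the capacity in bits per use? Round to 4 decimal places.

Binary symmetric channel: C = 1 − h₂(ε) where h₂ is the binary entropy function.
h₂(0.116) = −0.116·log₂0.116 − 0.884·log₂0.884 = 0.5178.
C = 1 − 0.5178 = 0.4822 bits per channel use.

0.4822 bits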